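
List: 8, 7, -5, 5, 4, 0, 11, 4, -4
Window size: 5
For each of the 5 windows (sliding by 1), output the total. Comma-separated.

19, 11, 15, 24, 15

Sliding a size-5 window across the 9 values:
(8, 7, -5, 5, 4) → sum 19
(7, -5, 5, 4, 0) → sum 11
(-5, 5, 4, 0, 11) → sum 15
(5, 4, 0, 11, 4) → sum 24
(4, 0, 11, 4, -4) → sum 15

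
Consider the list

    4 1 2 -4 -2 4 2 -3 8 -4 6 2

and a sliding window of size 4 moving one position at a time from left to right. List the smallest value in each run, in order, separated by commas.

[4, 1, 2, -4] → min -4
[1, 2, -4, -2] → min -4
[2, -4, -2, 4] → min -4
[-4, -2, 4, 2] → min -4
[-2, 4, 2, -3] → min -3
[4, 2, -3, 8] → min -3
[2, -3, 8, -4] → min -4
[-3, 8, -4, 6] → min -4
[8, -4, 6, 2] → min -4

-4, -4, -4, -4, -3, -3, -4, -4, -4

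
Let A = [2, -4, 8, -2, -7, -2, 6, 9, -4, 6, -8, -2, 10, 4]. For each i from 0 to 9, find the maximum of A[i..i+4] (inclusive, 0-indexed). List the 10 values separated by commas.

2 -4 8 -2 -7 → max 8
-4 8 -2 -7 -2 → max 8
8 -2 -7 -2 6 → max 8
-2 -7 -2 6 9 → max 9
-7 -2 6 9 -4 → max 9
-2 6 9 -4 6 → max 9
6 9 -4 6 -8 → max 9
9 -4 6 -8 -2 → max 9
-4 6 -8 -2 10 → max 10
6 -8 -2 10 4 → max 10

8, 8, 8, 9, 9, 9, 9, 9, 10, 10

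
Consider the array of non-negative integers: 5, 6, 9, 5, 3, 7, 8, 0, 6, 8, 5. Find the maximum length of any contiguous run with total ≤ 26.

5

[5] sum 5 len 1
[5, 6] sum 11 len 2
[5, 6, 9] sum 20 len 3
[5, 6, 9, 5] sum 25 len 4
[6, 9, 5, 3] sum 23 len 4
[9, 5, 3, 7] sum 24 len 4
[5, 3, 7, 8] sum 23 len 4
[5, 3, 7, 8, 0] sum 23 len 5
[3, 7, 8, 0, 6] sum 24 len 5
[8, 0, 6, 8] sum 22 len 4
[0, 6, 8, 5] sum 19 len 4
Longest length seen: 5.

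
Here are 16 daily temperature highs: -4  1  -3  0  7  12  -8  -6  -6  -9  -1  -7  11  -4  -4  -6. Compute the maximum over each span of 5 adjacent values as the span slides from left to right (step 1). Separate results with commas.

7, 12, 12, 12, 12, 12, -1, -1, 11, 11, 11, 11

-4 1 -3 0 7 → max 7
1 -3 0 7 12 → max 12
-3 0 7 12 -8 → max 12
0 7 12 -8 -6 → max 12
7 12 -8 -6 -6 → max 12
12 -8 -6 -6 -9 → max 12
-8 -6 -6 -9 -1 → max -1
-6 -6 -9 -1 -7 → max -1
-6 -9 -1 -7 11 → max 11
-9 -1 -7 11 -4 → max 11
-1 -7 11 -4 -4 → max 11
-7 11 -4 -4 -6 → max 11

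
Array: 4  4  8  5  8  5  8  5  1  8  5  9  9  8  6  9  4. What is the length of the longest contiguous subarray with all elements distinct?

[4] len 1
[4] len 1
[4, 8] len 2
[4, 8, 5] len 3
[5, 8] len 2
[8, 5] len 2
[5, 8] len 2
[8, 5] len 2
[8, 5, 1] len 3
[5, 1, 8] len 3
[1, 8, 5] len 3
[1, 8, 5, 9] len 4
[9] len 1
[9, 8] len 2
[9, 8, 6] len 3
[8, 6, 9] len 3
[8, 6, 9, 4] len 4
Longest all-distinct length: 4.

4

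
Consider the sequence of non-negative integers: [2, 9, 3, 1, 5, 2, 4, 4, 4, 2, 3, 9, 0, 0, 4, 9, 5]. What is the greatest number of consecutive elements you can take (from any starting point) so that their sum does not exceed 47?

add 2: [2] sum 2, len 1
add 9: [2, 9] sum 11, len 2
add 3: [2, 9, 3] sum 14, len 3
add 1: [2, 9, 3, 1] sum 15, len 4
add 5: [2, 9, 3, 1, 5] sum 20, len 5
add 2: [2, 9, 3, 1, 5, 2] sum 22, len 6
add 4: [2, 9, 3, 1, 5, 2, 4] sum 26, len 7
add 4: [2, 9, 3, 1, 5, 2, 4, 4] sum 30, len 8
add 4: [2, 9, 3, 1, 5, 2, 4, 4, 4] sum 34, len 9
add 2: [2, 9, 3, 1, 5, 2, 4, 4, 4, 2] sum 36, len 10
add 3: [2, 9, 3, 1, 5, 2, 4, 4, 4, 2, 3] sum 39, len 11
add 9: [9, 3, 1, 5, 2, 4, 4, 4, 2, 3, 9] sum 46, len 11
add 0: [9, 3, 1, 5, 2, 4, 4, 4, 2, 3, 9, 0] sum 46, len 12
add 0: [9, 3, 1, 5, 2, 4, 4, 4, 2, 3, 9, 0, 0] sum 46, len 13
add 4: [3, 1, 5, 2, 4, 4, 4, 2, 3, 9, 0, 0, 4] sum 41, len 13
add 9: [1, 5, 2, 4, 4, 4, 2, 3, 9, 0, 0, 4, 9] sum 47, len 13
add 5: [2, 4, 4, 4, 2, 3, 9, 0, 0, 4, 9, 5] sum 46, len 12
Longest length seen: 13.

13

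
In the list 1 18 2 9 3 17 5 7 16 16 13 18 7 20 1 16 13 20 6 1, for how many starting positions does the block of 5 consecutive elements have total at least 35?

(1, 18, 2, 9, 3) → sum 33
(18, 2, 9, 3, 17) → sum 49  ≥ 35 ✓
(2, 9, 3, 17, 5) → sum 36  ≥ 35 ✓
(9, 3, 17, 5, 7) → sum 41  ≥ 35 ✓
(3, 17, 5, 7, 16) → sum 48  ≥ 35 ✓
(17, 5, 7, 16, 16) → sum 61  ≥ 35 ✓
(5, 7, 16, 16, 13) → sum 57  ≥ 35 ✓
(7, 16, 16, 13, 18) → sum 70  ≥ 35 ✓
(16, 16, 13, 18, 7) → sum 70  ≥ 35 ✓
(16, 13, 18, 7, 20) → sum 74  ≥ 35 ✓
(13, 18, 7, 20, 1) → sum 59  ≥ 35 ✓
(18, 7, 20, 1, 16) → sum 62  ≥ 35 ✓
(7, 20, 1, 16, 13) → sum 57  ≥ 35 ✓
(20, 1, 16, 13, 20) → sum 70  ≥ 35 ✓
(1, 16, 13, 20, 6) → sum 56  ≥ 35 ✓
(16, 13, 20, 6, 1) → sum 56  ≥ 35 ✓
15 windows satisfy the condition.

15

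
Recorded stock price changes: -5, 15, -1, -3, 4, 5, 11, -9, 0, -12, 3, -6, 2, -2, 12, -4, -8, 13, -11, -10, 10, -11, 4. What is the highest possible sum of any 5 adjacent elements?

-5 15 -1 -3 4 → sum 10
15 -1 -3 4 5 → sum 20
-1 -3 4 5 11 → sum 16
-3 4 5 11 -9 → sum 8
4 5 11 -9 0 → sum 11
5 11 -9 0 -12 → sum -5
11 -9 0 -12 3 → sum -7
-9 0 -12 3 -6 → sum -24
0 -12 3 -6 2 → sum -13
-12 3 -6 2 -2 → sum -15
3 -6 2 -2 12 → sum 9
-6 2 -2 12 -4 → sum 2
2 -2 12 -4 -8 → sum 0
-2 12 -4 -8 13 → sum 11
12 -4 -8 13 -11 → sum 2
-4 -8 13 -11 -10 → sum -20
-8 13 -11 -10 10 → sum -6
13 -11 -10 10 -11 → sum -9
-11 -10 10 -11 4 → sum -18
Highest of these is 20.

20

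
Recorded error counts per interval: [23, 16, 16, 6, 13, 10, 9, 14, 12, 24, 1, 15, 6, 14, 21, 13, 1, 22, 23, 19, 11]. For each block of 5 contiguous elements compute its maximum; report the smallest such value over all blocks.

14

Each size-5 window and its max:
(23, 16, 16, 6, 13) → max 23
(16, 16, 6, 13, 10) → max 16
(16, 6, 13, 10, 9) → max 16
(6, 13, 10, 9, 14) → max 14
(13, 10, 9, 14, 12) → max 14
(10, 9, 14, 12, 24) → max 24
(9, 14, 12, 24, 1) → max 24
(14, 12, 24, 1, 15) → max 24
(12, 24, 1, 15, 6) → max 24
(24, 1, 15, 6, 14) → max 24
(1, 15, 6, 14, 21) → max 21
(15, 6, 14, 21, 13) → max 21
(6, 14, 21, 13, 1) → max 21
(14, 21, 13, 1, 22) → max 22
(21, 13, 1, 22, 23) → max 23
(13, 1, 22, 23, 19) → max 23
(1, 22, 23, 19, 11) → max 23
Smallest of these is 14.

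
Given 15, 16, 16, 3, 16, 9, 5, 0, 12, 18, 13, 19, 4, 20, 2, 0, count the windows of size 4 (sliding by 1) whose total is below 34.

4

(15, 16, 16, 3) → sum 50
(16, 16, 3, 16) → sum 51
(16, 3, 16, 9) → sum 44
(3, 16, 9, 5) → sum 33  < 34 ✓
(16, 9, 5, 0) → sum 30  < 34 ✓
(9, 5, 0, 12) → sum 26  < 34 ✓
(5, 0, 12, 18) → sum 35
(0, 12, 18, 13) → sum 43
(12, 18, 13, 19) → sum 62
(18, 13, 19, 4) → sum 54
(13, 19, 4, 20) → sum 56
(19, 4, 20, 2) → sum 45
(4, 20, 2, 0) → sum 26  < 34 ✓
4 windows satisfy the condition.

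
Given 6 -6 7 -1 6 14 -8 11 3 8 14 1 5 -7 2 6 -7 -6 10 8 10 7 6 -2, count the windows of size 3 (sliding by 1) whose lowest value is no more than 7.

[6, -6, 7] → min -6  ≤ 7 ✓
[-6, 7, -1] → min -6  ≤ 7 ✓
[7, -1, 6] → min -1  ≤ 7 ✓
[-1, 6, 14] → min -1  ≤ 7 ✓
[6, 14, -8] → min -8  ≤ 7 ✓
[14, -8, 11] → min -8  ≤ 7 ✓
[-8, 11, 3] → min -8  ≤ 7 ✓
[11, 3, 8] → min 3  ≤ 7 ✓
[3, 8, 14] → min 3  ≤ 7 ✓
[8, 14, 1] → min 1  ≤ 7 ✓
[14, 1, 5] → min 1  ≤ 7 ✓
[1, 5, -7] → min -7  ≤ 7 ✓
[5, -7, 2] → min -7  ≤ 7 ✓
[-7, 2, 6] → min -7  ≤ 7 ✓
[2, 6, -7] → min -7  ≤ 7 ✓
[6, -7, -6] → min -7  ≤ 7 ✓
[-7, -6, 10] → min -7  ≤ 7 ✓
[-6, 10, 8] → min -6  ≤ 7 ✓
[10, 8, 10] → min 8
[8, 10, 7] → min 7  ≤ 7 ✓
[10, 7, 6] → min 6  ≤ 7 ✓
[7, 6, -2] → min -2  ≤ 7 ✓
21 windows satisfy the condition.

21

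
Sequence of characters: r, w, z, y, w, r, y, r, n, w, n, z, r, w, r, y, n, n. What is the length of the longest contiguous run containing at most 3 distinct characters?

5

add r: window [r] (1 distinct), len 1
add w: window [r, w] (2 distinct), len 2
add z: window [r, w, z] (3 distinct), len 3
add y: window [w, z, y] (3 distinct), len 3
add w: window [w, z, y, w] (3 distinct), len 4
add r: window [y, w, r] (3 distinct), len 3
add y: window [y, w, r, y] (3 distinct), len 4
add r: window [y, w, r, y, r] (3 distinct), len 5
add n: window [r, y, r, n] (3 distinct), len 4
add w: window [r, n, w] (3 distinct), len 3
add n: window [r, n, w, n] (3 distinct), len 4
add z: window [n, w, n, z] (3 distinct), len 4
add r: window [n, z, r] (3 distinct), len 3
add w: window [z, r, w] (3 distinct), len 3
add r: window [z, r, w, r] (3 distinct), len 4
add y: window [r, w, r, y] (3 distinct), len 4
add n: window [r, y, n] (3 distinct), len 3
add n: window [r, y, n, n] (3 distinct), len 4
Longest length with ≤3 distinct: 5.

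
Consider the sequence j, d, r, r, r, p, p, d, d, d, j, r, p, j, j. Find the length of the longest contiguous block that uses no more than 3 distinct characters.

Extend right; when distinct count exceeds 3, shrink from the left:
[j] 1 distinct, len 1
[j, d] 2 distinct, len 2
[j, d, r] 3 distinct, len 3
[j, d, r, r] 3 distinct, len 4
[j, d, r, r, r] 3 distinct, len 5
[d, r, r, r, p] 3 distinct, len 5
[d, r, r, r, p, p] 3 distinct, len 6
[d, r, r, r, p, p, d] 3 distinct, len 7
[d, r, r, r, p, p, d, d] 3 distinct, len 8
[d, r, r, r, p, p, d, d, d] 3 distinct, len 9
[p, p, d, d, d, j] 3 distinct, len 6
[d, d, d, j, r] 3 distinct, len 5
[j, r, p] 3 distinct, len 3
[j, r, p, j] 3 distinct, len 4
[j, r, p, j, j] 3 distinct, len 5
Longest length with ≤3 distinct: 9.

9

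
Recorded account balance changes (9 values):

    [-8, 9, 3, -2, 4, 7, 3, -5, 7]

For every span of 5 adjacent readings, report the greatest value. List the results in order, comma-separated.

9, 9, 7, 7, 7

[-8, 9, 3, -2, 4] → max 9
[9, 3, -2, 4, 7] → max 9
[3, -2, 4, 7, 3] → max 7
[-2, 4, 7, 3, -5] → max 7
[4, 7, 3, -5, 7] → max 7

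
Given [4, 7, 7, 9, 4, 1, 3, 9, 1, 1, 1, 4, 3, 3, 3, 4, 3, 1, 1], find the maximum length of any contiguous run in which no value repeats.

add 4: [4] len 1
add 7: [4, 7] len 2
add 7 (repeat 7, move left end past it): [7] len 1
add 9: [7, 9] len 2
add 4: [7, 9, 4] len 3
add 1: [7, 9, 4, 1] len 4
add 3: [7, 9, 4, 1, 3] len 5
add 9 (repeat 9, move left end past it): [4, 1, 3, 9] len 4
add 1 (repeat 1, move left end past it): [3, 9, 1] len 3
add 1 (repeat 1, move left end past it): [1] len 1
add 1 (repeat 1, move left end past it): [1] len 1
add 4: [1, 4] len 2
add 3: [1, 4, 3] len 3
add 3 (repeat 3, move left end past it): [3] len 1
add 3 (repeat 3, move left end past it): [3] len 1
add 4: [3, 4] len 2
add 3 (repeat 3, move left end past it): [4, 3] len 2
add 1: [4, 3, 1] len 3
add 1 (repeat 1, move left end past it): [1] len 1
Longest all-distinct length: 5.

5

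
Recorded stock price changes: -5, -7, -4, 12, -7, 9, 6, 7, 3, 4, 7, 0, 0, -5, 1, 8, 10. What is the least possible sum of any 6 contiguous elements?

-2

(-5, -7, -4, 12, -7, 9) → sum -2
(-7, -4, 12, -7, 9, 6) → sum 9
(-4, 12, -7, 9, 6, 7) → sum 23
(12, -7, 9, 6, 7, 3) → sum 30
(-7, 9, 6, 7, 3, 4) → sum 22
(9, 6, 7, 3, 4, 7) → sum 36
(6, 7, 3, 4, 7, 0) → sum 27
(7, 3, 4, 7, 0, 0) → sum 21
(3, 4, 7, 0, 0, -5) → sum 9
(4, 7, 0, 0, -5, 1) → sum 7
(7, 0, 0, -5, 1, 8) → sum 11
(0, 0, -5, 1, 8, 10) → sum 14
Least of these is -2.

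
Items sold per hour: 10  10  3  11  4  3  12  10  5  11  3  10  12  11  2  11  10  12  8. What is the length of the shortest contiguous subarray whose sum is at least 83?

Extend right; whenever the sum reaches 83, record the length and shrink from the left:
add 10: running sum 10 < 83
add 10: running sum 20 < 83
add 3: running sum 23 < 83
add 11: running sum 34 < 83
add 4: running sum 38 < 83
add 3: running sum 41 < 83
add 12: running sum 53 < 83
add 10: running sum 63 < 83
add 5: running sum 68 < 83
add 11: running sum 79 < 83
add 3: running sum 82 < 83
add 10: shortest ending here [10, 10, 3, 11, 4, 3, 12, 10, 5, 11, 3, 10] sum 92, len 12
add 12: shortest ending here [3, 11, 4, 3, 12, 10, 5, 11, 3, 10, 12] sum 84, len 11
add 11: shortest ending here [11, 4, 3, 12, 10, 5, 11, 3, 10, 12, 11] sum 92, len 11
add 2: shortest ending here [4, 3, 12, 10, 5, 11, 3, 10, 12, 11, 2] sum 83, len 11
add 11: shortest ending here [12, 10, 5, 11, 3, 10, 12, 11, 2, 11] sum 87, len 10
add 10: shortest ending here [10, 5, 11, 3, 10, 12, 11, 2, 11, 10] sum 85, len 10
add 12: shortest ending here [5, 11, 3, 10, 12, 11, 2, 11, 10, 12] sum 87, len 10
add 8: shortest ending here [11, 3, 10, 12, 11, 2, 11, 10, 12, 8] sum 90, len 10
Shortest qualifying length: 10.

10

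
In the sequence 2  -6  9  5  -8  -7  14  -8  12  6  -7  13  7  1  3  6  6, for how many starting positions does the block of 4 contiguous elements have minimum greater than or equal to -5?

3

[2, -6, 9, 5] → min -6
[-6, 9, 5, -8] → min -8
[9, 5, -8, -7] → min -8
[5, -8, -7, 14] → min -8
[-8, -7, 14, -8] → min -8
[-7, 14, -8, 12] → min -8
[14, -8, 12, 6] → min -8
[-8, 12, 6, -7] → min -8
[12, 6, -7, 13] → min -7
[6, -7, 13, 7] → min -7
[-7, 13, 7, 1] → min -7
[13, 7, 1, 3] → min 1  ≥ -5 ✓
[7, 1, 3, 6] → min 1  ≥ -5 ✓
[1, 3, 6, 6] → min 1  ≥ -5 ✓
3 windows satisfy the condition.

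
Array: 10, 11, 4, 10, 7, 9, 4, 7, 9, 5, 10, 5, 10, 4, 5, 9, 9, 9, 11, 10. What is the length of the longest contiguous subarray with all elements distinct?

5

[10] len 1
[10, 11] len 2
[10, 11, 4] len 3
[11, 4, 10] len 3
[11, 4, 10, 7] len 4
[11, 4, 10, 7, 9] len 5
[10, 7, 9, 4] len 4
[9, 4, 7] len 3
[4, 7, 9] len 3
[4, 7, 9, 5] len 4
[4, 7, 9, 5, 10] len 5
[10, 5] len 2
[5, 10] len 2
[5, 10, 4] len 3
[10, 4, 5] len 3
[10, 4, 5, 9] len 4
[9] len 1
[9] len 1
[9, 11] len 2
[9, 11, 10] len 3
Longest all-distinct length: 5.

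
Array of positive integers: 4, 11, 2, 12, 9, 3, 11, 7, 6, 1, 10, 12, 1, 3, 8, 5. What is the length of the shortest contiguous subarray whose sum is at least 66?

9

Extend right; whenever the sum reaches 66, record the length and shrink from the left:
add 4: running sum 4 < 66
add 11: running sum 15 < 66
add 2: running sum 17 < 66
add 12: running sum 29 < 66
add 9: running sum 38 < 66
add 3: running sum 41 < 66
add 11: running sum 52 < 66
add 7: running sum 59 < 66
add 6: running sum 65 < 66
add 1: shortest ending here [4, 11, 2, 12, 9, 3, 11, 7, 6, 1] sum 66, len 10
add 10: shortest ending here [11, 2, 12, 9, 3, 11, 7, 6, 1, 10] sum 72, len 10
add 12: shortest ending here [12, 9, 3, 11, 7, 6, 1, 10, 12] sum 71, len 9
add 1: shortest ending here [12, 9, 3, 11, 7, 6, 1, 10, 12, 1] sum 72, len 10
add 3: shortest ending here [12, 9, 3, 11, 7, 6, 1, 10, 12, 1, 3] sum 75, len 11
add 8: shortest ending here [9, 3, 11, 7, 6, 1, 10, 12, 1, 3, 8] sum 71, len 11
add 5: shortest ending here [3, 11, 7, 6, 1, 10, 12, 1, 3, 8, 5] sum 67, len 11
Shortest qualifying length: 9.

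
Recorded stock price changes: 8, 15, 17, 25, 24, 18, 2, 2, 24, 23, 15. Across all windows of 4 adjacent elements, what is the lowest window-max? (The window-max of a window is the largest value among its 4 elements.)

Each size-4 window and its max:
8 15 17 25 → max 25
15 17 25 24 → max 25
17 25 24 18 → max 25
25 24 18 2 → max 25
24 18 2 2 → max 24
18 2 2 24 → max 24
2 2 24 23 → max 24
2 24 23 15 → max 24
Lowest of these is 24.

24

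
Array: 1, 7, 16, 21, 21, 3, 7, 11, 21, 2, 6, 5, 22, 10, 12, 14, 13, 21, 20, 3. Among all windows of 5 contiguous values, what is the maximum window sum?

[1, 7, 16, 21, 21] → sum 66
[7, 16, 21, 21, 3] → sum 68
[16, 21, 21, 3, 7] → sum 68
[21, 21, 3, 7, 11] → sum 63
[21, 3, 7, 11, 21] → sum 63
[3, 7, 11, 21, 2] → sum 44
[7, 11, 21, 2, 6] → sum 47
[11, 21, 2, 6, 5] → sum 45
[21, 2, 6, 5, 22] → sum 56
[2, 6, 5, 22, 10] → sum 45
[6, 5, 22, 10, 12] → sum 55
[5, 22, 10, 12, 14] → sum 63
[22, 10, 12, 14, 13] → sum 71
[10, 12, 14, 13, 21] → sum 70
[12, 14, 13, 21, 20] → sum 80
[14, 13, 21, 20, 3] → sum 71
Maximum of these is 80.

80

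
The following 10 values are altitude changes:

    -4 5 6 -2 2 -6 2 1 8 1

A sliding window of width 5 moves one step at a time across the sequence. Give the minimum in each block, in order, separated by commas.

[-4, 5, 6, -2, 2] → min -4
[5, 6, -2, 2, -6] → min -6
[6, -2, 2, -6, 2] → min -6
[-2, 2, -6, 2, 1] → min -6
[2, -6, 2, 1, 8] → min -6
[-6, 2, 1, 8, 1] → min -6

-4, -6, -6, -6, -6, -6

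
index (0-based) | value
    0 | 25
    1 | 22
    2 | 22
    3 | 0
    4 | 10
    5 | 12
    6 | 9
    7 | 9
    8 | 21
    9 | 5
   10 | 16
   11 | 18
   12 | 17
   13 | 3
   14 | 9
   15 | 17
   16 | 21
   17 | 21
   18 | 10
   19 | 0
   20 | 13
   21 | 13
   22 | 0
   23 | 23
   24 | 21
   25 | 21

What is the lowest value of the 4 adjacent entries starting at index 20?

Elements at indices 20..23: 13, 13, 0, 23
min(13, 13, 0, 23) = 0

0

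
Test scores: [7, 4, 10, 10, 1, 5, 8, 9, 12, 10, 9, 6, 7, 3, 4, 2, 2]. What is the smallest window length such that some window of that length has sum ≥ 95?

add 7: running sum 7 < 95
add 4: running sum 11 < 95
add 10: running sum 21 < 95
add 10: running sum 31 < 95
add 1: running sum 32 < 95
add 5: running sum 37 < 95
add 8: running sum 45 < 95
add 9: running sum 54 < 95
add 12: running sum 66 < 95
add 10: running sum 76 < 95
add 9: running sum 85 < 95
add 6: running sum 91 < 95
end 12: [7, 4, 10, 10, 1, 5, 8, 9, 12, 10, 9, 6, 7] sum 98, len 13
end 13: [7, 4, 10, 10, 1, 5, 8, 9, 12, 10, 9, 6, 7, 3] sum 101, len 14
end 14: [4, 10, 10, 1, 5, 8, 9, 12, 10, 9, 6, 7, 3, 4] sum 98, len 14
end 15: [10, 10, 1, 5, 8, 9, 12, 10, 9, 6, 7, 3, 4, 2] sum 96, len 14
end 16: [10, 10, 1, 5, 8, 9, 12, 10, 9, 6, 7, 3, 4, 2, 2] sum 98, len 15
Shortest qualifying length: 13.

13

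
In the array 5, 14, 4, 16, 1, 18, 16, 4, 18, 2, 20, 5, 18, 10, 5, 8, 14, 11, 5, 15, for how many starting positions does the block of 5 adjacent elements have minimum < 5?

[5, 14, 4, 16, 1] → min 1  < 5 ✓
[14, 4, 16, 1, 18] → min 1  < 5 ✓
[4, 16, 1, 18, 16] → min 1  < 5 ✓
[16, 1, 18, 16, 4] → min 1  < 5 ✓
[1, 18, 16, 4, 18] → min 1  < 5 ✓
[18, 16, 4, 18, 2] → min 2  < 5 ✓
[16, 4, 18, 2, 20] → min 2  < 5 ✓
[4, 18, 2, 20, 5] → min 2  < 5 ✓
[18, 2, 20, 5, 18] → min 2  < 5 ✓
[2, 20, 5, 18, 10] → min 2  < 5 ✓
[20, 5, 18, 10, 5] → min 5
[5, 18, 10, 5, 8] → min 5
[18, 10, 5, 8, 14] → min 5
[10, 5, 8, 14, 11] → min 5
[5, 8, 14, 11, 5] → min 5
[8, 14, 11, 5, 15] → min 5
10 windows satisfy the condition.

10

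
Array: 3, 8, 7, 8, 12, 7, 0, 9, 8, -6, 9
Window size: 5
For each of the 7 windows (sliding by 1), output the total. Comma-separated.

Sliding a size-5 window across the 11 values:
(3, 8, 7, 8, 12) → sum 38
(8, 7, 8, 12, 7) → sum 42
(7, 8, 12, 7, 0) → sum 34
(8, 12, 7, 0, 9) → sum 36
(12, 7, 0, 9, 8) → sum 36
(7, 0, 9, 8, -6) → sum 18
(0, 9, 8, -6, 9) → sum 20

38, 42, 34, 36, 36, 18, 20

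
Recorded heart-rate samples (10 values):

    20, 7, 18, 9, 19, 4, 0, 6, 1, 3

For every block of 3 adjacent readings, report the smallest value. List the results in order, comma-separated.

(20, 7, 18) → min 7
(7, 18, 9) → min 7
(18, 9, 19) → min 9
(9, 19, 4) → min 4
(19, 4, 0) → min 0
(4, 0, 6) → min 0
(0, 6, 1) → min 0
(6, 1, 3) → min 1

7, 7, 9, 4, 0, 0, 0, 1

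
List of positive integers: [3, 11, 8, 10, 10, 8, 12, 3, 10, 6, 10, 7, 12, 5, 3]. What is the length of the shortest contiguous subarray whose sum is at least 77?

9

add 3: running sum 3 < 77
add 11: running sum 14 < 77
add 8: running sum 22 < 77
add 10: running sum 32 < 77
add 10: running sum 42 < 77
add 8: running sum 50 < 77
add 12: running sum 62 < 77
add 3: running sum 65 < 77
add 10: running sum 75 < 77
end 9: [11, 8, 10, 10, 8, 12, 3, 10, 6] sum 78, len 9
end 10: [8, 10, 10, 8, 12, 3, 10, 6, 10] sum 77, len 9
end 11: [8, 10, 10, 8, 12, 3, 10, 6, 10, 7] sum 84, len 10
end 12: [10, 8, 12, 3, 10, 6, 10, 7, 12] sum 78, len 9
end 13: [10, 8, 12, 3, 10, 6, 10, 7, 12, 5] sum 83, len 10
end 14: [10, 8, 12, 3, 10, 6, 10, 7, 12, 5, 3] sum 86, len 11
Shortest qualifying length: 9.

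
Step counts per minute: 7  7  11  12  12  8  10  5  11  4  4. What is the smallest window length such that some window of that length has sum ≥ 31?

3

add 7: running sum 7 < 31
add 7: running sum 14 < 31
add 11: running sum 25 < 31
end 3: [7, 7, 11, 12] sum 37, len 4
end 4: [11, 12, 12] sum 35, len 3
end 5: [12, 12, 8] sum 32, len 3
end 6: [12, 12, 8, 10] sum 42, len 4
end 7: [12, 8, 10, 5] sum 35, len 4
end 8: [8, 10, 5, 11] sum 34, len 4
end 9: [8, 10, 5, 11, 4] sum 38, len 5
end 10: [10, 5, 11, 4, 4] sum 34, len 5
Shortest qualifying length: 3.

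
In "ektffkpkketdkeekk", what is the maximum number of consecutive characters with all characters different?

add e: [e] len 1
add k: [e, k] len 2
add t: [e, k, t] len 3
add f: [e, k, t, f] len 4
add f (repeat f, move left end past it): [f] len 1
add k: [f, k] len 2
add p: [f, k, p] len 3
add k (repeat k, move left end past it): [p, k] len 2
add k (repeat k, move left end past it): [k] len 1
add e: [k, e] len 2
add t: [k, e, t] len 3
add d: [k, e, t, d] len 4
add k (repeat k, move left end past it): [e, t, d, k] len 4
add e (repeat e, move left end past it): [t, d, k, e] len 4
add e (repeat e, move left end past it): [e] len 1
add k: [e, k] len 2
add k (repeat k, move left end past it): [k] len 1
Longest all-distinct length: 4.

4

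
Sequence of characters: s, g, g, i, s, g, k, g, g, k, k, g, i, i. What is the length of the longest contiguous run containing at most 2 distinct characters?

7

add s: window [s] (1 distinct), len 1
add g: window [s, g] (2 distinct), len 2
add g: window [s, g, g] (2 distinct), len 3
add i: window [g, g, i] (2 distinct), len 3
add s: window [i, s] (2 distinct), len 2
add g: window [s, g] (2 distinct), len 2
add k: window [g, k] (2 distinct), len 2
add g: window [g, k, g] (2 distinct), len 3
add g: window [g, k, g, g] (2 distinct), len 4
add k: window [g, k, g, g, k] (2 distinct), len 5
add k: window [g, k, g, g, k, k] (2 distinct), len 6
add g: window [g, k, g, g, k, k, g] (2 distinct), len 7
add i: window [g, i] (2 distinct), len 2
add i: window [g, i, i] (2 distinct), len 3
Longest length with ≤2 distinct: 7.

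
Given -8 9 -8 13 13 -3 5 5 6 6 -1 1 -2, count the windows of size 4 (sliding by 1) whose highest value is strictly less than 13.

(-8, 9, -8, 13) → max 13
(9, -8, 13, 13) → max 13
(-8, 13, 13, -3) → max 13
(13, 13, -3, 5) → max 13
(13, -3, 5, 5) → max 13
(-3, 5, 5, 6) → max 6  < 13 ✓
(5, 5, 6, 6) → max 6  < 13 ✓
(5, 6, 6, -1) → max 6  < 13 ✓
(6, 6, -1, 1) → max 6  < 13 ✓
(6, -1, 1, -2) → max 6  < 13 ✓
5 windows satisfy the condition.

5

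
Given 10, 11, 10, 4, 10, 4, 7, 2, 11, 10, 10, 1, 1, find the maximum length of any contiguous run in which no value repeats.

[10] len 1
[10, 11] len 2
[11, 10] len 2
[11, 10, 4] len 3
[4, 10] len 2
[10, 4] len 2
[10, 4, 7] len 3
[10, 4, 7, 2] len 4
[10, 4, 7, 2, 11] len 5
[4, 7, 2, 11, 10] len 5
[10] len 1
[10, 1] len 2
[1] len 1
Longest all-distinct length: 5.

5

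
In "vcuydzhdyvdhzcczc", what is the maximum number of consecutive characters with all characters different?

[v] len 1
[v, c] len 2
[v, c, u] len 3
[v, c, u, y] len 4
[v, c, u, y, d] len 5
[v, c, u, y, d, z] len 6
[v, c, u, y, d, z, h] len 7
[z, h, d] len 3
[z, h, d, y] len 4
[z, h, d, y, v] len 5
[y, v, d] len 3
[y, v, d, h] len 4
[y, v, d, h, z] len 5
[y, v, d, h, z, c] len 6
[c] len 1
[c, z] len 2
[z, c] len 2
Longest all-distinct length: 7.

7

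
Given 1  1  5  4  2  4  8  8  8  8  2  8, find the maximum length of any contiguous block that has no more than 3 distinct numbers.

Extend right; when distinct count exceeds 3, shrink from the left:
add 1: window [1] (1 distinct), len 1
add 1: window [1, 1] (1 distinct), len 2
add 5: window [1, 1, 5] (2 distinct), len 3
add 4: window [1, 1, 5, 4] (3 distinct), len 4
add 2: window [5, 4, 2] (3 distinct), len 3
add 4: window [5, 4, 2, 4] (3 distinct), len 4
add 8: window [4, 2, 4, 8] (3 distinct), len 4
add 8: window [4, 2, 4, 8, 8] (3 distinct), len 5
add 8: window [4, 2, 4, 8, 8, 8] (3 distinct), len 6
add 8: window [4, 2, 4, 8, 8, 8, 8] (3 distinct), len 7
add 2: window [4, 2, 4, 8, 8, 8, 8, 2] (3 distinct), len 8
add 8: window [4, 2, 4, 8, 8, 8, 8, 2, 8] (3 distinct), len 9
Longest length with ≤3 distinct: 9.

9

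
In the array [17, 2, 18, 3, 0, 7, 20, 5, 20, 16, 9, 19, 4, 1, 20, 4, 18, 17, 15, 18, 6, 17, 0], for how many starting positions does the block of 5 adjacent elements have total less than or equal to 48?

[17, 2, 18, 3, 0] → sum 40  ≤ 48 ✓
[2, 18, 3, 0, 7] → sum 30  ≤ 48 ✓
[18, 3, 0, 7, 20] → sum 48  ≤ 48 ✓
[3, 0, 7, 20, 5] → sum 35  ≤ 48 ✓
[0, 7, 20, 5, 20] → sum 52
[7, 20, 5, 20, 16] → sum 68
[20, 5, 20, 16, 9] → sum 70
[5, 20, 16, 9, 19] → sum 69
[20, 16, 9, 19, 4] → sum 68
[16, 9, 19, 4, 1] → sum 49
[9, 19, 4, 1, 20] → sum 53
[19, 4, 1, 20, 4] → sum 48  ≤ 48 ✓
[4, 1, 20, 4, 18] → sum 47  ≤ 48 ✓
[1, 20, 4, 18, 17] → sum 60
[20, 4, 18, 17, 15] → sum 74
[4, 18, 17, 15, 18] → sum 72
[18, 17, 15, 18, 6] → sum 74
[17, 15, 18, 6, 17] → sum 73
[15, 18, 6, 17, 0] → sum 56
6 windows satisfy the condition.

6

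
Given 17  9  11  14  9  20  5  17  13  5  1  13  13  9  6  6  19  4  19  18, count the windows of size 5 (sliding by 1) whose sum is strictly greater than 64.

(17, 9, 11, 14, 9) → sum 60
(9, 11, 14, 9, 20) → sum 63
(11, 14, 9, 20, 5) → sum 59
(14, 9, 20, 5, 17) → sum 65  > 64 ✓
(9, 20, 5, 17, 13) → sum 64
(20, 5, 17, 13, 5) → sum 60
(5, 17, 13, 5, 1) → sum 41
(17, 13, 5, 1, 13) → sum 49
(13, 5, 1, 13, 13) → sum 45
(5, 1, 13, 13, 9) → sum 41
(1, 13, 13, 9, 6) → sum 42
(13, 13, 9, 6, 6) → sum 47
(13, 9, 6, 6, 19) → sum 53
(9, 6, 6, 19, 4) → sum 44
(6, 6, 19, 4, 19) → sum 54
(6, 19, 4, 19, 18) → sum 66  > 64 ✓
2 windows satisfy the condition.

2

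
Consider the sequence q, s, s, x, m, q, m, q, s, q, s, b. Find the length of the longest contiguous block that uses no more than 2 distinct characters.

add q: window [q] (1 distinct), len 1
add s: window [q, s] (2 distinct), len 2
add s: window [q, s, s] (2 distinct), len 3
add x: window [s, s, x] (2 distinct), len 3
add m: window [x, m] (2 distinct), len 2
add q: window [m, q] (2 distinct), len 2
add m: window [m, q, m] (2 distinct), len 3
add q: window [m, q, m, q] (2 distinct), len 4
add s: window [q, s] (2 distinct), len 2
add q: window [q, s, q] (2 distinct), len 3
add s: window [q, s, q, s] (2 distinct), len 4
add b: window [s, b] (2 distinct), len 2
Longest length with ≤2 distinct: 4.

4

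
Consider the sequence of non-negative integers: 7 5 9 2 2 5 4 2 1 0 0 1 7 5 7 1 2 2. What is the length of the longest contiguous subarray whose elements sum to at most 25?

add 7: [7] sum 7, len 1
add 5: [7, 5] sum 12, len 2
add 9: [7, 5, 9] sum 21, len 3
add 2: [7, 5, 9, 2] sum 23, len 4
add 2: [7, 5, 9, 2, 2] sum 25, len 5
add 5: [5, 9, 2, 2, 5] sum 23, len 5
add 4: [9, 2, 2, 5, 4] sum 22, len 5
add 2: [9, 2, 2, 5, 4, 2] sum 24, len 6
add 1: [9, 2, 2, 5, 4, 2, 1] sum 25, len 7
add 0: [9, 2, 2, 5, 4, 2, 1, 0] sum 25, len 8
add 0: [9, 2, 2, 5, 4, 2, 1, 0, 0] sum 25, len 9
add 1: [2, 2, 5, 4, 2, 1, 0, 0, 1] sum 17, len 9
add 7: [2, 2, 5, 4, 2, 1, 0, 0, 1, 7] sum 24, len 10
add 5: [5, 4, 2, 1, 0, 0, 1, 7, 5] sum 25, len 9
add 7: [2, 1, 0, 0, 1, 7, 5, 7] sum 23, len 8
add 1: [2, 1, 0, 0, 1, 7, 5, 7, 1] sum 24, len 9
add 2: [1, 0, 0, 1, 7, 5, 7, 1, 2] sum 24, len 9
add 2: [0, 0, 1, 7, 5, 7, 1, 2, 2] sum 25, len 9
Longest length seen: 10.

10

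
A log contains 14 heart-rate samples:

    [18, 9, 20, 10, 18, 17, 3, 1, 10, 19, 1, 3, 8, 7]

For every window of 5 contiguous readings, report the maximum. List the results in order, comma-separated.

Sliding a size-5 window across the 14 values:
[18, 9, 20, 10, 18] → max 20
[9, 20, 10, 18, 17] → max 20
[20, 10, 18, 17, 3] → max 20
[10, 18, 17, 3, 1] → max 18
[18, 17, 3, 1, 10] → max 18
[17, 3, 1, 10, 19] → max 19
[3, 1, 10, 19, 1] → max 19
[1, 10, 19, 1, 3] → max 19
[10, 19, 1, 3, 8] → max 19
[19, 1, 3, 8, 7] → max 19

20, 20, 20, 18, 18, 19, 19, 19, 19, 19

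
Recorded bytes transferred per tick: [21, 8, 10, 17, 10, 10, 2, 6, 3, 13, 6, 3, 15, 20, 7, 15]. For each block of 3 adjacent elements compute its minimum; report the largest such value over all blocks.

(21, 8, 10) → min 8
(8, 10, 17) → min 8
(10, 17, 10) → min 10
(17, 10, 10) → min 10
(10, 10, 2) → min 2
(10, 2, 6) → min 2
(2, 6, 3) → min 2
(6, 3, 13) → min 3
(3, 13, 6) → min 3
(13, 6, 3) → min 3
(6, 3, 15) → min 3
(3, 15, 20) → min 3
(15, 20, 7) → min 7
(20, 7, 15) → min 7
Largest of these is 10.

10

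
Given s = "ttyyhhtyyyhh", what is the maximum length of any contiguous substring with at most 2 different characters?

[t] 1 distinct, len 1
[t, t] 1 distinct, len 2
[t, t, y] 2 distinct, len 3
[t, t, y, y] 2 distinct, len 4
[y, y, h] 2 distinct, len 3
[y, y, h, h] 2 distinct, len 4
[h, h, t] 2 distinct, len 3
[t, y] 2 distinct, len 2
[t, y, y] 2 distinct, len 3
[t, y, y, y] 2 distinct, len 4
[y, y, y, h] 2 distinct, len 4
[y, y, y, h, h] 2 distinct, len 5
Longest length with ≤2 distinct: 5.

5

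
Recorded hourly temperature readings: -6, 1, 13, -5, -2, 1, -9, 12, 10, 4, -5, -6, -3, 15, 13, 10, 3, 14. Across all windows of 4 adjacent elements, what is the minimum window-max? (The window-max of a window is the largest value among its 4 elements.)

1

Each size-4 window and its max:
-6 1 13 -5 → max 13
1 13 -5 -2 → max 13
13 -5 -2 1 → max 13
-5 -2 1 -9 → max 1
-2 1 -9 12 → max 12
1 -9 12 10 → max 12
-9 12 10 4 → max 12
12 10 4 -5 → max 12
10 4 -5 -6 → max 10
4 -5 -6 -3 → max 4
-5 -6 -3 15 → max 15
-6 -3 15 13 → max 15
-3 15 13 10 → max 15
15 13 10 3 → max 15
13 10 3 14 → max 14
Minimum of these is 1.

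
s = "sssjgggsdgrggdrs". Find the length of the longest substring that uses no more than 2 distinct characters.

add s: window [s] (1 distinct), len 1
add s: window [s, s] (1 distinct), len 2
add s: window [s, s, s] (1 distinct), len 3
add j: window [s, s, s, j] (2 distinct), len 4
add g: window [j, g] (2 distinct), len 2
add g: window [j, g, g] (2 distinct), len 3
add g: window [j, g, g, g] (2 distinct), len 4
add s: window [g, g, g, s] (2 distinct), len 4
add d: window [s, d] (2 distinct), len 2
add g: window [d, g] (2 distinct), len 2
add r: window [g, r] (2 distinct), len 2
add g: window [g, r, g] (2 distinct), len 3
add g: window [g, r, g, g] (2 distinct), len 4
add d: window [g, g, d] (2 distinct), len 3
add r: window [d, r] (2 distinct), len 2
add s: window [r, s] (2 distinct), len 2
Longest length with ≤2 distinct: 4.

4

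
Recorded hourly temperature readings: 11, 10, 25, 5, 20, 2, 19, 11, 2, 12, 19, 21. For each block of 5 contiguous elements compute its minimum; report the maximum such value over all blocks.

(11, 10, 25, 5, 20) → min 5
(10, 25, 5, 20, 2) → min 2
(25, 5, 20, 2, 19) → min 2
(5, 20, 2, 19, 11) → min 2
(20, 2, 19, 11, 2) → min 2
(2, 19, 11, 2, 12) → min 2
(19, 11, 2, 12, 19) → min 2
(11, 2, 12, 19, 21) → min 2
Maximum of these is 5.

5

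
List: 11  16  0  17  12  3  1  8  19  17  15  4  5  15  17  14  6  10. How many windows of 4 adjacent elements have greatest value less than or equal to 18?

11

(11, 16, 0, 17) → max 17  ≤ 18 ✓
(16, 0, 17, 12) → max 17  ≤ 18 ✓
(0, 17, 12, 3) → max 17  ≤ 18 ✓
(17, 12, 3, 1) → max 17  ≤ 18 ✓
(12, 3, 1, 8) → max 12  ≤ 18 ✓
(3, 1, 8, 19) → max 19
(1, 8, 19, 17) → max 19
(8, 19, 17, 15) → max 19
(19, 17, 15, 4) → max 19
(17, 15, 4, 5) → max 17  ≤ 18 ✓
(15, 4, 5, 15) → max 15  ≤ 18 ✓
(4, 5, 15, 17) → max 17  ≤ 18 ✓
(5, 15, 17, 14) → max 17  ≤ 18 ✓
(15, 17, 14, 6) → max 17  ≤ 18 ✓
(17, 14, 6, 10) → max 17  ≤ 18 ✓
11 windows satisfy the condition.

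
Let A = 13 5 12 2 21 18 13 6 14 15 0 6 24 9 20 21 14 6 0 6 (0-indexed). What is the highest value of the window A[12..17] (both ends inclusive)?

24

Elements at indices 12..17: 24, 9, 20, 21, 14, 6
max(24, 9, 20, 21, 14, 6) = 24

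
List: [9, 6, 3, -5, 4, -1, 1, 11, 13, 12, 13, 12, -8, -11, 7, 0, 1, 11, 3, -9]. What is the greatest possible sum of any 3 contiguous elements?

(9, 6, 3) → sum 18
(6, 3, -5) → sum 4
(3, -5, 4) → sum 2
(-5, 4, -1) → sum -2
(4, -1, 1) → sum 4
(-1, 1, 11) → sum 11
(1, 11, 13) → sum 25
(11, 13, 12) → sum 36
(13, 12, 13) → sum 38
(12, 13, 12) → sum 37
(13, 12, -8) → sum 17
(12, -8, -11) → sum -7
(-8, -11, 7) → sum -12
(-11, 7, 0) → sum -4
(7, 0, 1) → sum 8
(0, 1, 11) → sum 12
(1, 11, 3) → sum 15
(11, 3, -9) → sum 5
Greatest of these is 38.

38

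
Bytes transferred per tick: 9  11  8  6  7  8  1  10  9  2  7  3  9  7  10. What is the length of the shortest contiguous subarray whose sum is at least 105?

15

add 9: running sum 9 < 105
add 11: running sum 20 < 105
add 8: running sum 28 < 105
add 6: running sum 34 < 105
add 7: running sum 41 < 105
add 8: running sum 49 < 105
add 1: running sum 50 < 105
add 10: running sum 60 < 105
add 9: running sum 69 < 105
add 2: running sum 71 < 105
add 7: running sum 78 < 105
add 3: running sum 81 < 105
add 9: running sum 90 < 105
add 7: running sum 97 < 105
end 14: [9, 11, 8, 6, 7, 8, 1, 10, 9, 2, 7, 3, 9, 7, 10] sum 107, len 15
Shortest qualifying length: 15.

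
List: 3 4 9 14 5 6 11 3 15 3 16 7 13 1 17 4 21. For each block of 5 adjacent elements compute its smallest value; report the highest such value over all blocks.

3 4 9 14 5 → min 3
4 9 14 5 6 → min 4
9 14 5 6 11 → min 5
14 5 6 11 3 → min 3
5 6 11 3 15 → min 3
6 11 3 15 3 → min 3
11 3 15 3 16 → min 3
3 15 3 16 7 → min 3
15 3 16 7 13 → min 3
3 16 7 13 1 → min 1
16 7 13 1 17 → min 1
7 13 1 17 4 → min 1
13 1 17 4 21 → min 1
Highest of these is 5.

5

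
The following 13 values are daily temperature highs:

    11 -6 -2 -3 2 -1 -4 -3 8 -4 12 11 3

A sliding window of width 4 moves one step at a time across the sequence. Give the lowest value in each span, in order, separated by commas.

11 -6 -2 -3 → min -6
-6 -2 -3 2 → min -6
-2 -3 2 -1 → min -3
-3 2 -1 -4 → min -4
2 -1 -4 -3 → min -4
-1 -4 -3 8 → min -4
-4 -3 8 -4 → min -4
-3 8 -4 12 → min -4
8 -4 12 11 → min -4
-4 12 11 3 → min -4

-6, -6, -3, -4, -4, -4, -4, -4, -4, -4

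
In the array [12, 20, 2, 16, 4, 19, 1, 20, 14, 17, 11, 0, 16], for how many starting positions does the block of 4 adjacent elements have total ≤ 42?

4

[12, 20, 2, 16] → sum 50
[20, 2, 16, 4] → sum 42  ≤ 42 ✓
[2, 16, 4, 19] → sum 41  ≤ 42 ✓
[16, 4, 19, 1] → sum 40  ≤ 42 ✓
[4, 19, 1, 20] → sum 44
[19, 1, 20, 14] → sum 54
[1, 20, 14, 17] → sum 52
[20, 14, 17, 11] → sum 62
[14, 17, 11, 0] → sum 42  ≤ 42 ✓
[17, 11, 0, 16] → sum 44
4 windows satisfy the condition.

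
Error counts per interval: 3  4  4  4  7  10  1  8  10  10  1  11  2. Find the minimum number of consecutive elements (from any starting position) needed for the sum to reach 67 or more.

11

add 3: running sum 3 < 67
add 4: running sum 7 < 67
add 4: running sum 11 < 67
add 4: running sum 15 < 67
add 7: running sum 22 < 67
add 10: running sum 32 < 67
add 1: running sum 33 < 67
add 8: running sum 41 < 67
add 10: running sum 51 < 67
add 10: running sum 61 < 67
add 1: running sum 62 < 67
end 11: [4, 4, 4, 7, 10, 1, 8, 10, 10, 1, 11] sum 70, len 11
end 12: [4, 4, 7, 10, 1, 8, 10, 10, 1, 11, 2] sum 68, len 11
Shortest qualifying length: 11.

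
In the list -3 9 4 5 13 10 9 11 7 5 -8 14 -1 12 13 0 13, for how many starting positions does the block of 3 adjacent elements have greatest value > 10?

(-3, 9, 4) → max 9
(9, 4, 5) → max 9
(4, 5, 13) → max 13  > 10 ✓
(5, 13, 10) → max 13  > 10 ✓
(13, 10, 9) → max 13  > 10 ✓
(10, 9, 11) → max 11  > 10 ✓
(9, 11, 7) → max 11  > 10 ✓
(11, 7, 5) → max 11  > 10 ✓
(7, 5, -8) → max 7
(5, -8, 14) → max 14  > 10 ✓
(-8, 14, -1) → max 14  > 10 ✓
(14, -1, 12) → max 14  > 10 ✓
(-1, 12, 13) → max 13  > 10 ✓
(12, 13, 0) → max 13  > 10 ✓
(13, 0, 13) → max 13  > 10 ✓
12 windows satisfy the condition.

12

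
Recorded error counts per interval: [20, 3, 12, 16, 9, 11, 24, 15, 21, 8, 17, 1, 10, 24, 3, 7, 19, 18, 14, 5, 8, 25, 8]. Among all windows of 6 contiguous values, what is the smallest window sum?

62

(20, 3, 12, 16, 9, 11) → sum 71
(3, 12, 16, 9, 11, 24) → sum 75
(12, 16, 9, 11, 24, 15) → sum 87
(16, 9, 11, 24, 15, 21) → sum 96
(9, 11, 24, 15, 21, 8) → sum 88
(11, 24, 15, 21, 8, 17) → sum 96
(24, 15, 21, 8, 17, 1) → sum 86
(15, 21, 8, 17, 1, 10) → sum 72
(21, 8, 17, 1, 10, 24) → sum 81
(8, 17, 1, 10, 24, 3) → sum 63
(17, 1, 10, 24, 3, 7) → sum 62
(1, 10, 24, 3, 7, 19) → sum 64
(10, 24, 3, 7, 19, 18) → sum 81
(24, 3, 7, 19, 18, 14) → sum 85
(3, 7, 19, 18, 14, 5) → sum 66
(7, 19, 18, 14, 5, 8) → sum 71
(19, 18, 14, 5, 8, 25) → sum 89
(18, 14, 5, 8, 25, 8) → sum 78
Smallest of these is 62.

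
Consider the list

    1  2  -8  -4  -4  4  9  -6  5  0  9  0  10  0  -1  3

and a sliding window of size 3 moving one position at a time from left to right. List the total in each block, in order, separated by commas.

(1, 2, -8) → sum -5
(2, -8, -4) → sum -10
(-8, -4, -4) → sum -16
(-4, -4, 4) → sum -4
(-4, 4, 9) → sum 9
(4, 9, -6) → sum 7
(9, -6, 5) → sum 8
(-6, 5, 0) → sum -1
(5, 0, 9) → sum 14
(0, 9, 0) → sum 9
(9, 0, 10) → sum 19
(0, 10, 0) → sum 10
(10, 0, -1) → sum 9
(0, -1, 3) → sum 2

-5, -10, -16, -4, 9, 7, 8, -1, 14, 9, 19, 10, 9, 2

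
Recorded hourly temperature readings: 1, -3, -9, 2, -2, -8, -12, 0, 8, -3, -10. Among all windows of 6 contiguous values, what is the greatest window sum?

1 -3 -9 2 -2 -8 → sum -19
-3 -9 2 -2 -8 -12 → sum -32
-9 2 -2 -8 -12 0 → sum -29
2 -2 -8 -12 0 8 → sum -12
-2 -8 -12 0 8 -3 → sum -17
-8 -12 0 8 -3 -10 → sum -25
Greatest of these is -12.

-12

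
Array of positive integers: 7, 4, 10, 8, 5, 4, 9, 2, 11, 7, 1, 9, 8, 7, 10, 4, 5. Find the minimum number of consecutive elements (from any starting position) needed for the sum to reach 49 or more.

7

Extend right; whenever the sum reaches 49, record the length and shrink from the left:
add 7: running sum 7 < 49
add 4: running sum 11 < 49
add 10: running sum 21 < 49
add 8: running sum 29 < 49
add 5: running sum 34 < 49
add 4: running sum 38 < 49
add 9: running sum 47 < 49
add 2: shortest ending here [7, 4, 10, 8, 5, 4, 9, 2] sum 49, len 8
add 11: shortest ending here [10, 8, 5, 4, 9, 2, 11] sum 49, len 7
add 7: shortest ending here [10, 8, 5, 4, 9, 2, 11, 7] sum 56, len 8
add 1: shortest ending here [10, 8, 5, 4, 9, 2, 11, 7, 1] sum 57, len 9
add 9: shortest ending here [8, 5, 4, 9, 2, 11, 7, 1, 9] sum 56, len 9
add 8: shortest ending here [4, 9, 2, 11, 7, 1, 9, 8] sum 51, len 8
add 7: shortest ending here [9, 2, 11, 7, 1, 9, 8, 7] sum 54, len 8
add 10: shortest ending here [11, 7, 1, 9, 8, 7, 10] sum 53, len 7
add 4: shortest ending here [11, 7, 1, 9, 8, 7, 10, 4] sum 57, len 8
add 5: shortest ending here [7, 1, 9, 8, 7, 10, 4, 5] sum 51, len 8
Shortest qualifying length: 7.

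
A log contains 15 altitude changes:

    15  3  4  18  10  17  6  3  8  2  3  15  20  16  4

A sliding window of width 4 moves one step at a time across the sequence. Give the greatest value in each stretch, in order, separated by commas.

15 3 4 18 → max 18
3 4 18 10 → max 18
4 18 10 17 → max 18
18 10 17 6 → max 18
10 17 6 3 → max 17
17 6 3 8 → max 17
6 3 8 2 → max 8
3 8 2 3 → max 8
8 2 3 15 → max 15
2 3 15 20 → max 20
3 15 20 16 → max 20
15 20 16 4 → max 20

18, 18, 18, 18, 17, 17, 8, 8, 15, 20, 20, 20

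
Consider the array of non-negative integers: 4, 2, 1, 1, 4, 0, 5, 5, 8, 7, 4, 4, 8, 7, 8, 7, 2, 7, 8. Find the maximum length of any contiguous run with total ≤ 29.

[4] sum 4 len 1
[4, 2] sum 6 len 2
[4, 2, 1] sum 7 len 3
[4, 2, 1, 1] sum 8 len 4
[4, 2, 1, 1, 4] sum 12 len 5
[4, 2, 1, 1, 4, 0] sum 12 len 6
[4, 2, 1, 1, 4, 0, 5] sum 17 len 7
[4, 2, 1, 1, 4, 0, 5, 5] sum 22 len 8
[2, 1, 1, 4, 0, 5, 5, 8] sum 26 len 8
[4, 0, 5, 5, 8, 7] sum 29 len 6
[0, 5, 5, 8, 7, 4] sum 29 len 6
[5, 8, 7, 4, 4] sum 28 len 5
[7, 4, 4, 8] sum 23 len 4
[4, 4, 8, 7] sum 23 len 4
[4, 8, 7, 8] sum 27 len 4
[7, 8, 7] sum 22 len 3
[7, 8, 7, 2] sum 24 len 4
[8, 7, 2, 7] sum 24 len 4
[7, 2, 7, 8] sum 24 len 4
Longest length seen: 8.

8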